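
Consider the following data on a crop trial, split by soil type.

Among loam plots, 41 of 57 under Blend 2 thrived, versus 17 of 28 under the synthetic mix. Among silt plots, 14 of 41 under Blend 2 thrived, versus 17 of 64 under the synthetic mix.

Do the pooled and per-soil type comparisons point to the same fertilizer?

Yes

Loam: Blend 2 41/57 = 71.9%, the synthetic mix 17/28 = 60.7% → Blend 2
Silt: Blend 2 14/41 = 34.1%, the synthetic mix 17/64 = 26.6% → Blend 2
Overall: Blend 2 55/98 = 56.1%, the synthetic mix 34/92 = 37.0% → Blend 2
Blend 2 wins overall and in every soil group — no reversal.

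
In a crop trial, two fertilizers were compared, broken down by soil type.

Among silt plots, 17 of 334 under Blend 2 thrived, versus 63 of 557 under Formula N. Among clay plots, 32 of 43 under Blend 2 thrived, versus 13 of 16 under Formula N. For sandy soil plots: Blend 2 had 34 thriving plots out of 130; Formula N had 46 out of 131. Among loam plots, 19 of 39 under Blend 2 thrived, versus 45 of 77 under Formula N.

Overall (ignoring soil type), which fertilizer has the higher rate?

Silt: Blend 2 17/334 = 5.1%, Formula N 63/557 = 11.3% → Formula N
Clay: Blend 2 32/43 = 74.4%, Formula N 13/16 = 81.2% → Formula N
Sandy soil: Blend 2 34/130 = 26.2%, Formula N 46/131 = 35.1% → Formula N
Loam: Blend 2 19/39 = 48.7%, Formula N 45/77 = 58.4% → Formula N
Overall: Blend 2 102/546 = 18.7%, Formula N 167/781 = 21.4% → Formula N

Formula N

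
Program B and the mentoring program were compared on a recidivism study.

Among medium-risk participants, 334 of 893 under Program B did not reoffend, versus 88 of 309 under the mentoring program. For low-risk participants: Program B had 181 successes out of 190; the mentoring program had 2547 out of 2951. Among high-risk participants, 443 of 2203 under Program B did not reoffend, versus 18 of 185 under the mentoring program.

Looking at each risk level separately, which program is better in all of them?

Medium-risk: Program B 334/893 = 37.4%, the mentoring program 88/309 = 28.5% → Program B
Low-risk: Program B 181/190 = 95.3%, the mentoring program 2547/2951 = 86.3% → Program B
High-risk: Program B 443/2203 = 20.1%, the mentoring program 18/185 = 9.7% → Program B
Program B has the higher rate in all 3 groups.

Program B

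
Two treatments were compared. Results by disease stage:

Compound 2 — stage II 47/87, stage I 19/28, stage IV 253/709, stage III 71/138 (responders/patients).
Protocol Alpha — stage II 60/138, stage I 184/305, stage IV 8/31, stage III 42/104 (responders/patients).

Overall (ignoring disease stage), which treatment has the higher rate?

Protocol Alpha

Stage II: Compound 2 47/87 = 54.0%, Protocol Alpha 60/138 = 43.5% → Compound 2
Stage I: Compound 2 19/28 = 67.9%, Protocol Alpha 184/305 = 60.3% → Compound 2
Stage IV: Compound 2 253/709 = 35.7%, Protocol Alpha 8/31 = 25.8% → Compound 2
Stage III: Compound 2 71/138 = 51.4%, Protocol Alpha 42/104 = 40.4% → Compound 2
Overall: Compound 2 390/962 = 40.5%, Protocol Alpha 294/578 = 50.9% → Protocol Alpha
(Compound 2 wins every disease group but Protocol Alpha wins overall — Compound 2's patients skew toward the low-rate stage IV group.)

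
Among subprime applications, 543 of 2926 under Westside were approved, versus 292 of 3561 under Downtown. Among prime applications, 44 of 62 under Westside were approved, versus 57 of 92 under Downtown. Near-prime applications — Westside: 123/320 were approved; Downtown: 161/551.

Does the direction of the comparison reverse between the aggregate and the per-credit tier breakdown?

Subprime: Westside 543/2926 = 18.6%, Downtown 292/3561 = 8.2% → Westside
Prime: Westside 44/62 = 71.0%, Downtown 57/92 = 62.0% → Westside
Near-prime: Westside 123/320 = 38.4%, Downtown 161/551 = 29.2% → Westside
Overall: Westside 710/3308 = 21.5%, Downtown 510/4204 = 12.1% → Westside
Westside wins overall and in every credit group — no reversal.

No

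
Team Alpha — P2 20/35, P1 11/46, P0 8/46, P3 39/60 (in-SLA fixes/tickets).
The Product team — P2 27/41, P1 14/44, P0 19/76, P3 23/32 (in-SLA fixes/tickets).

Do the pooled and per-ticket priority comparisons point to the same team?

Yes

P2: Team Alpha 20/35 = 57.1%, the Product team 27/41 = 65.9% → the Product team
P1: Team Alpha 11/46 = 23.9%, the Product team 14/44 = 31.8% → the Product team
P0: Team Alpha 8/46 = 17.4%, the Product team 19/76 = 25.0% → the Product team
P3: Team Alpha 39/60 = 65.0%, the Product team 23/32 = 71.9% → the Product team
Overall: Team Alpha 78/187 = 41.7%, the Product team 83/193 = 43.0% → the Product team
The Product team wins overall and in every ticket group — no reversal.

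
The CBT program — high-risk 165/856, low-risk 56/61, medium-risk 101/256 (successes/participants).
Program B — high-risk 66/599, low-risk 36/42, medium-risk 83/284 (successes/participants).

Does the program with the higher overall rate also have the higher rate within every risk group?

Yes

High-risk: the CBT program 165/856 = 19.3%, Program B 66/599 = 11.0% → the CBT program
Low-risk: the CBT program 56/61 = 91.8%, Program B 36/42 = 85.7% → the CBT program
Medium-risk: the CBT program 101/256 = 39.5%, Program B 83/284 = 29.2% → the CBT program
Overall: the CBT program 322/1173 = 27.5%, Program B 185/925 = 20.0% → the CBT program
The CBT program wins overall and in every risk group — no reversal.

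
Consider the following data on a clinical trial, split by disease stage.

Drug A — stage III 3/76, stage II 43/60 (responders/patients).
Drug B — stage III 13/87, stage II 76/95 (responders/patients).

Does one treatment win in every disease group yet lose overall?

No

Stage III: Drug A 3/76 = 3.9%, Drug B 13/87 = 14.9% → Drug B
Stage II: Drug A 43/60 = 71.7%, Drug B 76/95 = 80.0% → Drug B
Overall: Drug A 46/136 = 33.8%, Drug B 89/182 = 48.9% → Drug B
Drug B wins overall and in every disease group — no reversal.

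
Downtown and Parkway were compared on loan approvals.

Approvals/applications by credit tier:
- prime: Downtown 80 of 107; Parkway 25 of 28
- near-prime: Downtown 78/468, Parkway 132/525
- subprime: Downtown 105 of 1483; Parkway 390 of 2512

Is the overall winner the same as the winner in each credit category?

Prime: Downtown 80/107 = 74.8%, Parkway 25/28 = 89.3% → Parkway
Near-prime: Downtown 78/468 = 16.7%, Parkway 132/525 = 25.1% → Parkway
Subprime: Downtown 105/1483 = 7.1%, Parkway 390/2512 = 15.5% → Parkway
Overall: Downtown 263/2058 = 12.8%, Parkway 547/3065 = 17.8% → Parkway
Parkway wins overall and in every credit group — no reversal.

Yes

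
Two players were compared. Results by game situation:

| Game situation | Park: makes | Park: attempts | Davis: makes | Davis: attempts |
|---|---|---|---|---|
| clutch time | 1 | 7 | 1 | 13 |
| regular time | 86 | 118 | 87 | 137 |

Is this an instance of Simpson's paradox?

Clutch time: Park 1/7 = 14.3%, Davis 1/13 = 7.7% → Park
Regular time: Park 86/118 = 72.9%, Davis 87/137 = 63.5% → Park
Overall: Park 87/125 = 69.6%, Davis 88/150 = 58.7% → Park
Park wins overall and in every game group — no reversal.

No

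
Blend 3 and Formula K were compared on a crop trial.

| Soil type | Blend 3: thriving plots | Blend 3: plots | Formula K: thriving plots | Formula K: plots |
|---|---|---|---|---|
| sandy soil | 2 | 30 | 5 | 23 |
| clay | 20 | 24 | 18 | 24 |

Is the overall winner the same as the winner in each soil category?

No

Sandy soil: Blend 3 2/30 = 6.7%, Formula K 5/23 = 21.7% → Formula K
Clay: Blend 3 20/24 = 83.3%, Formula K 18/24 = 75.0% → Blend 3
Overall: Blend 3 22/54 = 40.7%, Formula K 23/47 = 48.9% → Formula K
Neither sweeps: Blend 3 wins 1 of 2 groups, Formula K wins 1. Formula K wins overall but not every group — no Simpson reversal.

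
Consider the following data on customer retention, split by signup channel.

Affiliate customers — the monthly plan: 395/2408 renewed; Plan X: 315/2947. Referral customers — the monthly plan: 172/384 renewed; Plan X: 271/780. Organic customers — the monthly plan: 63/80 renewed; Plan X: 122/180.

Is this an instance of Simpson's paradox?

Affiliate: the monthly plan 395/2408 = 16.4%, Plan X 315/2947 = 10.7% → the monthly plan
Referral: the monthly plan 172/384 = 44.8%, Plan X 271/780 = 34.7% → the monthly plan
Organic: the monthly plan 63/80 = 78.8%, Plan X 122/180 = 67.8% → the monthly plan
Overall: the monthly plan 630/2872 = 21.9%, Plan X 708/3907 = 18.1% → the monthly plan
The monthly plan wins overall and in every signup group — no reversal.

No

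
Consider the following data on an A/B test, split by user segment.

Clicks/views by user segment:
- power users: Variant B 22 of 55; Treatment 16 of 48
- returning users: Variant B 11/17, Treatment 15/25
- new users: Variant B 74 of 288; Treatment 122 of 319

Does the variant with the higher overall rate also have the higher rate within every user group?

No

Power users: Variant B 22/55 = 40.0%, Treatment 16/48 = 33.3% → Variant B
Returning users: Variant B 11/17 = 64.7%, Treatment 15/25 = 60.0% → Variant B
New users: Variant B 74/288 = 25.7%, Treatment 122/319 = 38.2% → Treatment
Overall: Variant B 107/360 = 29.7%, Treatment 153/392 = 39.0% → Treatment
Neither sweeps: Variant B wins 2 of 3 groups, Treatment wins 1. Treatment wins overall but not every group — no Simpson reversal.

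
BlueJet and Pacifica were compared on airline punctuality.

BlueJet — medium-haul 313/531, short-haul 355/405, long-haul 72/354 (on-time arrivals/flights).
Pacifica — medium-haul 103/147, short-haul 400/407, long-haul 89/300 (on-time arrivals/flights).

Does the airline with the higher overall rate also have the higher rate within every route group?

Medium-haul: BlueJet 313/531 = 58.9%, Pacifica 103/147 = 70.1% → Pacifica
Short-haul: BlueJet 355/405 = 87.7%, Pacifica 400/407 = 98.3% → Pacifica
Long-haul: BlueJet 72/354 = 20.3%, Pacifica 89/300 = 29.7% → Pacifica
Overall: BlueJet 740/1290 = 57.4%, Pacifica 592/854 = 69.3% → Pacifica
Pacifica wins overall and in every route group — no reversal.

Yes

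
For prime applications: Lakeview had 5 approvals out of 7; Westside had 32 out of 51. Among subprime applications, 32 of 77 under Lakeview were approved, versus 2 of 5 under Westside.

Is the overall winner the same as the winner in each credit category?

No

Prime: Lakeview 5/7 = 71.4%, Westside 32/51 = 62.7% → Lakeview
Subprime: Lakeview 32/77 = 41.6%, Westside 2/5 = 40.0% → Lakeview
Overall: Lakeview 37/84 = 44.0%, Westside 34/56 = 60.7% → Westside
Lakeview wins each credit group but Westside wins overall — the comparison reverses. Lakeview's applications skew toward subprime, which has a lower base rate.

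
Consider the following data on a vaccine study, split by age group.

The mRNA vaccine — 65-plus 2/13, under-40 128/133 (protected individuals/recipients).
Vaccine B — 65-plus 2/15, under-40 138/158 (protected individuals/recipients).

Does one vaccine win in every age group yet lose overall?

65-plus: the mRNA vaccine 2/13 = 15.4%, Vaccine B 2/15 = 13.3% → the mRNA vaccine
Under-40: the mRNA vaccine 128/133 = 96.2%, Vaccine B 138/158 = 87.3% → the mRNA vaccine
Overall: the mRNA vaccine 130/146 = 89.0%, Vaccine B 140/173 = 80.9% → the mRNA vaccine
The mRNA vaccine wins overall and in every age group — no reversal.

No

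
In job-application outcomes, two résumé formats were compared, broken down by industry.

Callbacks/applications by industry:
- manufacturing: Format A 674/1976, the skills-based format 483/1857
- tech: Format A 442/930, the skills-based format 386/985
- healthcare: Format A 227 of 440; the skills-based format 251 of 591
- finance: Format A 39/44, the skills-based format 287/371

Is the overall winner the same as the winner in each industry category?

Manufacturing: Format A 674/1976 = 34.1%, the skills-based format 483/1857 = 26.0% → Format A
Tech: Format A 442/930 = 47.5%, the skills-based format 386/985 = 39.2% → Format A
Healthcare: Format A 227/440 = 51.6%, the skills-based format 251/591 = 42.5% → Format A
Finance: Format A 39/44 = 88.6%, the skills-based format 287/371 = 77.4% → Format A
Overall: Format A 1382/3390 = 40.8%, the skills-based format 1407/3804 = 37.0% → Format A
Format A wins overall and in every industry group — no reversal.

Yes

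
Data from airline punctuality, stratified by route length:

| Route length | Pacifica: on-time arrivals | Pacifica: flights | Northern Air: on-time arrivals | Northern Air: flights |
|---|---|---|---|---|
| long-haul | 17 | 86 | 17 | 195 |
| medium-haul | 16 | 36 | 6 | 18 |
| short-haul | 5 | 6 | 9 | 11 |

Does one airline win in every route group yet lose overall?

Long-haul: Pacifica 17/86 = 19.8%, Northern Air 17/195 = 8.7% → Pacifica
Medium-haul: Pacifica 16/36 = 44.4%, Northern Air 6/18 = 33.3% → Pacifica
Short-haul: Pacifica 5/6 = 83.3%, Northern Air 9/11 = 81.8% → Pacifica
Overall: Pacifica 38/128 = 29.7%, Northern Air 32/224 = 14.3% → Pacifica
Pacifica wins overall and in every route group — no reversal.

No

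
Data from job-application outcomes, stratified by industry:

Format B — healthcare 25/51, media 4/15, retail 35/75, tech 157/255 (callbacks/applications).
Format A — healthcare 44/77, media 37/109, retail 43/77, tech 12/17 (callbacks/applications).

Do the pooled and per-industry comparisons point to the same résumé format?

Healthcare: Format B 25/51 = 49.0%, Format A 44/77 = 57.1% → Format A
Media: Format B 4/15 = 26.7%, Format A 37/109 = 33.9% → Format A
Retail: Format B 35/75 = 46.7%, Format A 43/77 = 55.8% → Format A
Tech: Format B 157/255 = 61.6%, Format A 12/17 = 70.6% → Format A
Overall: Format B 221/396 = 55.8%, Format A 136/280 = 48.6% → Format B
Format A wins each industry group but Format B wins overall — the comparison reverses. Format A's applications skew toward media, which has a lower base rate.

No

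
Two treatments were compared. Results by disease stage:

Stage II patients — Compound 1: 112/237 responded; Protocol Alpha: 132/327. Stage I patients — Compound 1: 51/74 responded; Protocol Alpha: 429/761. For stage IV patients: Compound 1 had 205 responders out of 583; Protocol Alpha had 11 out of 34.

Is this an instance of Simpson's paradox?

Yes

Stage II: Compound 1 112/237 = 47.3%, Protocol Alpha 132/327 = 40.4% → Compound 1
Stage I: Compound 1 51/74 = 68.9%, Protocol Alpha 429/761 = 56.4% → Compound 1
Stage IV: Compound 1 205/583 = 35.2%, Protocol Alpha 11/34 = 32.4% → Compound 1
Overall: Compound 1 368/894 = 41.2%, Protocol Alpha 572/1122 = 51.0% → Protocol Alpha
Compound 1 wins each disease group but Protocol Alpha wins overall — the comparison reverses. Compound 1's patients skew toward stage IV, which has a lower base rate.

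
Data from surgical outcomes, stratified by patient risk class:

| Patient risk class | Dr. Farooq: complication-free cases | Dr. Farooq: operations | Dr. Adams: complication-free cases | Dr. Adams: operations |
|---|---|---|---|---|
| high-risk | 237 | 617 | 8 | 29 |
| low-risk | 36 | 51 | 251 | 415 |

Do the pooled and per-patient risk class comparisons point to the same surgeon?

High-risk: Dr. Farooq 237/617 = 38.4%, Dr. Adams 8/29 = 27.6% → Dr. Farooq
Low-risk: Dr. Farooq 36/51 = 70.6%, Dr. Adams 251/415 = 60.5% → Dr. Farooq
Overall: Dr. Farooq 273/668 = 40.9%, Dr. Adams 259/444 = 58.3% → Dr. Adams
Dr. Farooq wins each patient risk group but Dr. Adams wins overall — the comparison reverses. Dr. Farooq's operations skew toward high-risk, which has a lower base rate.

No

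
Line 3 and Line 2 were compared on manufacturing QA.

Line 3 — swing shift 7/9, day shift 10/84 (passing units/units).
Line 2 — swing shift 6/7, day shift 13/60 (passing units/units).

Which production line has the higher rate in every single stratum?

Line 2

Swing shift: Line 3 7/9 = 77.8%, Line 2 6/7 = 85.7% → Line 2
Day shift: Line 3 10/84 = 11.9%, Line 2 13/60 = 21.7% → Line 2
Line 2 has the higher rate in both groups.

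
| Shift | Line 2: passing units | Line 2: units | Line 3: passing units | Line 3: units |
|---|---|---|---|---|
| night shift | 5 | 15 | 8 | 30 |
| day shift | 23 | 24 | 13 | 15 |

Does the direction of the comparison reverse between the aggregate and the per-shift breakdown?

Night shift: Line 2 5/15 = 33.3%, Line 3 8/30 = 26.7% → Line 2
Day shift: Line 2 23/24 = 95.8%, Line 3 13/15 = 86.7% → Line 2
Overall: Line 2 28/39 = 71.8%, Line 3 21/45 = 46.7% → Line 2
Line 2 wins overall and in every shift group — no reversal.

No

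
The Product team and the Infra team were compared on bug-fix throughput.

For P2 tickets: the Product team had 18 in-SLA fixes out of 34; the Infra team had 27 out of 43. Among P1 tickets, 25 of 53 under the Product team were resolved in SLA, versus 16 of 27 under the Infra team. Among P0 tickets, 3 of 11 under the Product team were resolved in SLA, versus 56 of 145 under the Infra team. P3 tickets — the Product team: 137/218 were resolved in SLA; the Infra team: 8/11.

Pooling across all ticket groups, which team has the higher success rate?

P2: the Product team 18/34 = 52.9%, the Infra team 27/43 = 62.8% → the Infra team
P1: the Product team 25/53 = 47.2%, the Infra team 16/27 = 59.3% → the Infra team
P0: the Product team 3/11 = 27.3%, the Infra team 56/145 = 38.6% → the Infra team
P3: the Product team 137/218 = 62.8%, the Infra team 8/11 = 72.7% → the Infra team
Overall: the Product team 183/316 = 57.9%, the Infra team 107/226 = 47.3% → the Product team
(The Infra team wins every ticket group but the Product team wins overall — the Infra team's tickets skew toward the low-rate P0 group.)

the Product team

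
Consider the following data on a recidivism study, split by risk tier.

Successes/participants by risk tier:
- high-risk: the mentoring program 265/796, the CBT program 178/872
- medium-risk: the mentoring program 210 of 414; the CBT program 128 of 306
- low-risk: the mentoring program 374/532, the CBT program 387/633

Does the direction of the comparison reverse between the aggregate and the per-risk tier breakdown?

No

High-risk: the mentoring program 265/796 = 33.3%, the CBT program 178/872 = 20.4% → the mentoring program
Medium-risk: the mentoring program 210/414 = 50.7%, the CBT program 128/306 = 41.8% → the mentoring program
Low-risk: the mentoring program 374/532 = 70.3%, the CBT program 387/633 = 61.1% → the mentoring program
Overall: the mentoring program 849/1742 = 48.7%, the CBT program 693/1811 = 38.3% → the mentoring program
The mentoring program wins overall and in every risk group — no reversal.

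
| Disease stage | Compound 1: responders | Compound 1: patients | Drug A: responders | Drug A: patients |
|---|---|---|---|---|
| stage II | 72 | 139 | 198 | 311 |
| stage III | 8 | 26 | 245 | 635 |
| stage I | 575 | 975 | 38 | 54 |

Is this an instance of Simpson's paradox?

Yes

Stage II: Compound 1 72/139 = 51.8%, Drug A 198/311 = 63.7% → Drug A
Stage III: Compound 1 8/26 = 30.8%, Drug A 245/635 = 38.6% → Drug A
Stage I: Compound 1 575/975 = 59.0%, Drug A 38/54 = 70.4% → Drug A
Overall: Compound 1 655/1140 = 57.5%, Drug A 481/1000 = 48.1% → Compound 1
Drug A wins each disease group but Compound 1 wins overall — the comparison reverses. Drug A's patients skew toward stage III, which has a lower base rate.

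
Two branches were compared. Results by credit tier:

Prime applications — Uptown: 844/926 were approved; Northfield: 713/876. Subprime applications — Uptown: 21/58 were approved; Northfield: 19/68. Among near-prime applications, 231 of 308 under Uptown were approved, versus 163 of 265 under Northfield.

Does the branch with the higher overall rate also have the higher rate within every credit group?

Prime: Uptown 844/926 = 91.1%, Northfield 713/876 = 81.4% → Uptown
Subprime: Uptown 21/58 = 36.2%, Northfield 19/68 = 27.9% → Uptown
Near-prime: Uptown 231/308 = 75.0%, Northfield 163/265 = 61.5% → Uptown
Overall: Uptown 1096/1292 = 84.8%, Northfield 895/1209 = 74.0% → Uptown
Uptown wins overall and in every credit group — no reversal.

Yes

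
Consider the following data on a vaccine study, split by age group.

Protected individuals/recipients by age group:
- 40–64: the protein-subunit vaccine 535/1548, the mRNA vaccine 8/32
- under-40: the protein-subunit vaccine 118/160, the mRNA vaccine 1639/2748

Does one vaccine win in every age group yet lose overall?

40–64: the protein-subunit vaccine 535/1548 = 34.6%, the mRNA vaccine 8/32 = 25.0% → the protein-subunit vaccine
Under-40: the protein-subunit vaccine 118/160 = 73.8%, the mRNA vaccine 1639/2748 = 59.6% → the protein-subunit vaccine
Overall: the protein-subunit vaccine 653/1708 = 38.2%, the mRNA vaccine 1647/2780 = 59.2% → the mRNA vaccine
The protein-subunit vaccine wins each age group but the mRNA vaccine wins overall — the comparison reverses. The protein-subunit vaccine's recipients skew toward 40–64, which has a lower base rate.

Yes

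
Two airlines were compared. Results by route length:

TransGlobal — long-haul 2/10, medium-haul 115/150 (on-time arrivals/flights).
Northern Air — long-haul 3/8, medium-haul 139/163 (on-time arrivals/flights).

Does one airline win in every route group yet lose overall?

Long-haul: TransGlobal 2/10 = 20.0%, Northern Air 3/8 = 37.5% → Northern Air
Medium-haul: TransGlobal 115/150 = 76.7%, Northern Air 139/163 = 85.3% → Northern Air
Overall: TransGlobal 117/160 = 73.1%, Northern Air 142/171 = 83.0% → Northern Air
Northern Air wins overall and in every route group — no reversal.

No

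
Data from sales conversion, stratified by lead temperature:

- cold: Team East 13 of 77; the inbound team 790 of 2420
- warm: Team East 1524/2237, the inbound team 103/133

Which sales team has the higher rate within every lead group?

the inbound team

Cold: Team East 13/77 = 16.9%, the inbound team 790/2420 = 32.6% → the inbound team
Warm: Team East 1524/2237 = 68.1%, the inbound team 103/133 = 77.4% → the inbound team
The inbound team has the higher rate in both groups.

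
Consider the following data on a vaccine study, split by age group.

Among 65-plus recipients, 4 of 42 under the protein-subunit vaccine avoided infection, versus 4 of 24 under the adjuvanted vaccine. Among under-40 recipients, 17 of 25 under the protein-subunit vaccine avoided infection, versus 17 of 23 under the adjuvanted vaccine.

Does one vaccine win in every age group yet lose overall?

65-plus: the protein-subunit vaccine 4/42 = 9.5%, the adjuvanted vaccine 4/24 = 16.7% → the adjuvanted vaccine
Under-40: the protein-subunit vaccine 17/25 = 68.0%, the adjuvanted vaccine 17/23 = 73.9% → the adjuvanted vaccine
Overall: the protein-subunit vaccine 21/67 = 31.3%, the adjuvanted vaccine 21/47 = 44.7% → the adjuvanted vaccine
The adjuvanted vaccine wins overall and in every age group — no reversal.

No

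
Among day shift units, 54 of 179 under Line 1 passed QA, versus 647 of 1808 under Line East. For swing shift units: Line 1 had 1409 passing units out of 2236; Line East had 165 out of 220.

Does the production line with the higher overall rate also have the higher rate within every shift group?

No

Day shift: Line 1 54/179 = 30.2%, Line East 647/1808 = 35.8% → Line East
Swing shift: Line 1 1409/2236 = 63.0%, Line East 165/220 = 75.0% → Line East
Overall: Line 1 1463/2415 = 60.6%, Line East 812/2028 = 40.0% → Line 1
Line East wins each shift group but Line 1 wins overall — the comparison reverses. Line East's units skew toward day shift, which has a lower base rate.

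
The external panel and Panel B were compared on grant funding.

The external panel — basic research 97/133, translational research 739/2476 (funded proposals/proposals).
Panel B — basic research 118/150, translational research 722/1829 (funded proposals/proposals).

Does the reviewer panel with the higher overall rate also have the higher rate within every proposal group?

Basic research: the external panel 97/133 = 72.9%, Panel B 118/150 = 78.7% → Panel B
Translational research: the external panel 739/2476 = 29.8%, Panel B 722/1829 = 39.5% → Panel B
Overall: the external panel 836/2609 = 32.0%, Panel B 840/1979 = 42.4% → Panel B
Panel B wins overall and in every proposal group — no reversal.

Yes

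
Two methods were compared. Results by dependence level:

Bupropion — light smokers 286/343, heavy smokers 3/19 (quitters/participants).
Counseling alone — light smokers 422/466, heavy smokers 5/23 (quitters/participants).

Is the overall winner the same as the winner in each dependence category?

Yes

Light smokers: bupropion 286/343 = 83.4%, counseling alone 422/466 = 90.6% → counseling alone
Heavy smokers: bupropion 3/19 = 15.8%, counseling alone 5/23 = 21.7% → counseling alone
Overall: bupropion 289/362 = 79.8%, counseling alone 427/489 = 87.3% → counseling alone
Counseling alone wins overall and in every dependence group — no reversal.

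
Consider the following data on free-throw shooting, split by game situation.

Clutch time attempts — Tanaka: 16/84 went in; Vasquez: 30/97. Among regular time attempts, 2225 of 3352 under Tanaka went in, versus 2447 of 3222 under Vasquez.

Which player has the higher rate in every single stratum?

Vasquez

Clutch time: Tanaka 16/84 = 19.0%, Vasquez 30/97 = 30.9% → Vasquez
Regular time: Tanaka 2225/3352 = 66.4%, Vasquez 2447/3222 = 75.9% → Vasquez
Vasquez has the higher rate in both groups.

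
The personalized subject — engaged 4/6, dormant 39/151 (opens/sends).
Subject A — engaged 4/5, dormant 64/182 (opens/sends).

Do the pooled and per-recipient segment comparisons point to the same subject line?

Yes

Engaged: the personalized subject 4/6 = 66.7%, Subject A 4/5 = 80.0% → Subject A
Dormant: the personalized subject 39/151 = 25.8%, Subject A 64/182 = 35.2% → Subject A
Overall: the personalized subject 43/157 = 27.4%, Subject A 68/187 = 36.4% → Subject A
Subject A wins overall and in every recipient group — no reversal.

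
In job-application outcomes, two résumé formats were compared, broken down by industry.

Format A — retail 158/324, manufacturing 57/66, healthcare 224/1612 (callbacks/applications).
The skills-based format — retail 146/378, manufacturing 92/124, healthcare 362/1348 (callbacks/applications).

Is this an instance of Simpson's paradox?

No

Retail: Format A 158/324 = 48.8%, the skills-based format 146/378 = 38.6% → Format A
Manufacturing: Format A 57/66 = 86.4%, the skills-based format 92/124 = 74.2% → Format A
Healthcare: Format A 224/1612 = 13.9%, the skills-based format 362/1348 = 26.9% → the skills-based format
Overall: Format A 439/2002 = 21.9%, the skills-based format 600/1850 = 32.4% → the skills-based format
Neither sweeps: Format A wins 2 of 3 groups, the skills-based format wins 1. The skills-based format wins overall but not every group — no Simpson reversal.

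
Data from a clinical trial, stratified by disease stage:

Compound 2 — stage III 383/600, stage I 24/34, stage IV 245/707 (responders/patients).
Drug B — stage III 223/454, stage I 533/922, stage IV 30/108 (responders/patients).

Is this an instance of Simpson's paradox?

Stage III: Compound 2 383/600 = 63.8%, Drug B 223/454 = 49.1% → Compound 2
Stage I: Compound 2 24/34 = 70.6%, Drug B 533/922 = 57.8% → Compound 2
Stage IV: Compound 2 245/707 = 34.7%, Drug B 30/108 = 27.8% → Compound 2
Overall: Compound 2 652/1341 = 48.6%, Drug B 786/1484 = 53.0% → Drug B
Compound 2 wins each disease group but Drug B wins overall — the comparison reverses. Compound 2's patients skew toward stage IV, which has a lower base rate.

Yes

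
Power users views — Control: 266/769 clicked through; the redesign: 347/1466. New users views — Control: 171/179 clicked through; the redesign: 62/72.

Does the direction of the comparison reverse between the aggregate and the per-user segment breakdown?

No

Power users: Control 266/769 = 34.6%, the redesign 347/1466 = 23.7% → Control
New users: Control 171/179 = 95.5%, the redesign 62/72 = 86.1% → Control
Overall: Control 437/948 = 46.1%, the redesign 409/1538 = 26.6% → Control
Control wins overall and in every user group — no reversal.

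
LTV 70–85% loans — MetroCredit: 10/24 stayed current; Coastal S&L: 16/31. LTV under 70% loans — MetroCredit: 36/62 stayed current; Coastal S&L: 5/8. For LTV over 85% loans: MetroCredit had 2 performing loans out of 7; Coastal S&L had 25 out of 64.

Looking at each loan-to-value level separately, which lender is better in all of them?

LTV 70–85%: MetroCredit 10/24 = 41.7%, Coastal S&L 16/31 = 51.6% → Coastal S&L
LTV under 70%: MetroCredit 36/62 = 58.1%, Coastal S&L 5/8 = 62.5% → Coastal S&L
LTV over 85%: MetroCredit 2/7 = 28.6%, Coastal S&L 25/64 = 39.1% → Coastal S&L
Coastal S&L has the higher rate in all 3 groups.

Coastal S&L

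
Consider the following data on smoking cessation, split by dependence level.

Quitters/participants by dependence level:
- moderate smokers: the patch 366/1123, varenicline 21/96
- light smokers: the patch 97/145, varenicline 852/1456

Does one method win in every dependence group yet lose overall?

Yes

Moderate smokers: the patch 366/1123 = 32.6%, varenicline 21/96 = 21.9% → the patch
Light smokers: the patch 97/145 = 66.9%, varenicline 852/1456 = 58.5% → the patch
Overall: the patch 463/1268 = 36.5%, varenicline 873/1552 = 56.2% → varenicline
The patch wins each dependence group but varenicline wins overall — the comparison reverses. The patch's participants skew toward moderate smokers, which has a lower base rate.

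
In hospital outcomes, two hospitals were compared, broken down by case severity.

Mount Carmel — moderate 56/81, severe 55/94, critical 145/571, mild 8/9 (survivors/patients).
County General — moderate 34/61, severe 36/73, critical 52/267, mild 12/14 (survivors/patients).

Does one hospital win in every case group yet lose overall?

No

Moderate: Mount Carmel 56/81 = 69.1%, County General 34/61 = 55.7% → Mount Carmel
Severe: Mount Carmel 55/94 = 58.5%, County General 36/73 = 49.3% → Mount Carmel
Critical: Mount Carmel 145/571 = 25.4%, County General 52/267 = 19.5% → Mount Carmel
Mild: Mount Carmel 8/9 = 88.9%, County General 12/14 = 85.7% → Mount Carmel
Overall: Mount Carmel 264/755 = 35.0%, County General 134/415 = 32.3% → Mount Carmel
Mount Carmel wins overall and in every case group — no reversal.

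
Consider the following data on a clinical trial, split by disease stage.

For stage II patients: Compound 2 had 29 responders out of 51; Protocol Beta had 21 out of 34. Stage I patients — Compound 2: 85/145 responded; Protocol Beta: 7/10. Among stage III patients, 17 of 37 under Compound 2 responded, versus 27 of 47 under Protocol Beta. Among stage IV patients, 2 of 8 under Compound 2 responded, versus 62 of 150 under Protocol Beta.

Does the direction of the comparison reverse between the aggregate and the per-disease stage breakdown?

Stage II: Compound 2 29/51 = 56.9%, Protocol Beta 21/34 = 61.8% → Protocol Beta
Stage I: Compound 2 85/145 = 58.6%, Protocol Beta 7/10 = 70.0% → Protocol Beta
Stage III: Compound 2 17/37 = 45.9%, Protocol Beta 27/47 = 57.4% → Protocol Beta
Stage IV: Compound 2 2/8 = 25.0%, Protocol Beta 62/150 = 41.3% → Protocol Beta
Overall: Compound 2 133/241 = 55.2%, Protocol Beta 117/241 = 48.5% → Compound 2
Protocol Beta wins each disease group but Compound 2 wins overall — the comparison reverses. Protocol Beta's patients skew toward stage IV, which has a lower base rate.

Yes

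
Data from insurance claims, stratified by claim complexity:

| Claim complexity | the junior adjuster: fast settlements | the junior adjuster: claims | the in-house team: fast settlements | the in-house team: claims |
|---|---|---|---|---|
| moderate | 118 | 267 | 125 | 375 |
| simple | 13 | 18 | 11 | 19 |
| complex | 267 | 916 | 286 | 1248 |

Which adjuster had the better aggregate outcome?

the junior adjuster

Moderate: the junior adjuster 118/267 = 44.2%, the in-house team 125/375 = 33.3% → the junior adjuster
Simple: the junior adjuster 13/18 = 72.2%, the in-house team 11/19 = 57.9% → the junior adjuster
Complex: the junior adjuster 267/916 = 29.1%, the in-house team 286/1248 = 22.9% → the junior adjuster
Overall: the junior adjuster 398/1201 = 33.1%, the in-house team 422/1642 = 25.7% → the junior adjuster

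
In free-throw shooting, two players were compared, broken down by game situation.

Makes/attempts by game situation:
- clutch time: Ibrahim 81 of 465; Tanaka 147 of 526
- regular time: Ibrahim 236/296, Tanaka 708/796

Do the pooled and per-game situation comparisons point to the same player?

Clutch time: Ibrahim 81/465 = 17.4%, Tanaka 147/526 = 27.9% → Tanaka
Regular time: Ibrahim 236/296 = 79.7%, Tanaka 708/796 = 88.9% → Tanaka
Overall: Ibrahim 317/761 = 41.7%, Tanaka 855/1322 = 64.7% → Tanaka
Tanaka wins overall and in every game group — no reversal.

Yes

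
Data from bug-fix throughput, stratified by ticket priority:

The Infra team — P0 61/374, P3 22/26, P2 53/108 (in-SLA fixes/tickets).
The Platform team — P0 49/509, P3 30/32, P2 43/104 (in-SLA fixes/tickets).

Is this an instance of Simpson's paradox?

No

P0: the Infra team 61/374 = 16.3%, the Platform team 49/509 = 9.6% → the Infra team
P3: the Infra team 22/26 = 84.6%, the Platform team 30/32 = 93.8% → the Platform team
P2: the Infra team 53/108 = 49.1%, the Platform team 43/104 = 41.3% → the Infra team
Overall: the Infra team 136/508 = 26.8%, the Platform team 122/645 = 18.9% → the Infra team
Neither sweeps: the Infra team wins 2 of 3 groups, the Platform team wins 1. The Infra team wins overall but not every group — no Simpson reversal.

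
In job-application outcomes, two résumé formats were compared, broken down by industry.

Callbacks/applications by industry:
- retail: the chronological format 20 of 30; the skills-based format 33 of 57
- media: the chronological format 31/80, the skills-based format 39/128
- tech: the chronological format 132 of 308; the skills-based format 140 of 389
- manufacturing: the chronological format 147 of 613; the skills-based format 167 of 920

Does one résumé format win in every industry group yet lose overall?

Retail: the chronological format 20/30 = 66.7%, the skills-based format 33/57 = 57.9% → the chronological format
Media: the chronological format 31/80 = 38.8%, the skills-based format 39/128 = 30.5% → the chronological format
Tech: the chronological format 132/308 = 42.9%, the skills-based format 140/389 = 36.0% → the chronological format
Manufacturing: the chronological format 147/613 = 24.0%, the skills-based format 167/920 = 18.2% → the chronological format
Overall: the chronological format 330/1031 = 32.0%, the skills-based format 379/1494 = 25.4% → the chronological format
The chronological format wins overall and in every industry group — no reversal.

No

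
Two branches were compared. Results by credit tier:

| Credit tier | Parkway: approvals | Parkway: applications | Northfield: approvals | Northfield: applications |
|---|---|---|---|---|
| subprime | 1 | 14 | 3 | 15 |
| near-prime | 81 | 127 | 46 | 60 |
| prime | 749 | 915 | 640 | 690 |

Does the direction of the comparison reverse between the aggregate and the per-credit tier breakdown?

Subprime: Parkway 1/14 = 7.1%, Northfield 3/15 = 20.0% → Northfield
Near-prime: Parkway 81/127 = 63.8%, Northfield 46/60 = 76.7% → Northfield
Prime: Parkway 749/915 = 81.9%, Northfield 640/690 = 92.8% → Northfield
Overall: Parkway 831/1056 = 78.7%, Northfield 689/765 = 90.1% → Northfield
Northfield wins overall and in every credit group — no reversal.

No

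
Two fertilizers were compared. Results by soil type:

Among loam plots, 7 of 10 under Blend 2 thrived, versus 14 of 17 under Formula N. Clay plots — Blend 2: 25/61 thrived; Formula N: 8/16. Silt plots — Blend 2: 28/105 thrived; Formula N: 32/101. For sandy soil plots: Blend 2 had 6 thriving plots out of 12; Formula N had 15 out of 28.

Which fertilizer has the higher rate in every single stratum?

Formula N

Loam: Blend 2 7/10 = 70.0%, Formula N 14/17 = 82.4% → Formula N
Clay: Blend 2 25/61 = 41.0%, Formula N 8/16 = 50.0% → Formula N
Silt: Blend 2 28/105 = 26.7%, Formula N 32/101 = 31.7% → Formula N
Sandy soil: Blend 2 6/12 = 50.0%, Formula N 15/28 = 53.6% → Formula N
Formula N has the higher rate in all 4 groups.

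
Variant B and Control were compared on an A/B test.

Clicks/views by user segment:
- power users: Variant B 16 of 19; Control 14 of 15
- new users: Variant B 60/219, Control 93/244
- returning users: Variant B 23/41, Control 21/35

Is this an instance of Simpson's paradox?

No

Power users: Variant B 16/19 = 84.2%, Control 14/15 = 93.3% → Control
New users: Variant B 60/219 = 27.4%, Control 93/244 = 38.1% → Control
Returning users: Variant B 23/41 = 56.1%, Control 21/35 = 60.0% → Control
Overall: Variant B 99/279 = 35.5%, Control 128/294 = 43.5% → Control
Control wins overall and in every user group — no reversal.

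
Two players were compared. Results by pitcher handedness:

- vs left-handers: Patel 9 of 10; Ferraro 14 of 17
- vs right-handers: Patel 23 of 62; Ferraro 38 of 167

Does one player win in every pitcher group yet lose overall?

No

Vs left-handers: Patel 9/10 = 90.0%, Ferraro 14/17 = 82.4% → Patel
Vs right-handers: Patel 23/62 = 37.1%, Ferraro 38/167 = 22.8% → Patel
Overall: Patel 32/72 = 44.4%, Ferraro 52/184 = 28.3% → Patel
Patel wins overall and in every pitcher group — no reversal.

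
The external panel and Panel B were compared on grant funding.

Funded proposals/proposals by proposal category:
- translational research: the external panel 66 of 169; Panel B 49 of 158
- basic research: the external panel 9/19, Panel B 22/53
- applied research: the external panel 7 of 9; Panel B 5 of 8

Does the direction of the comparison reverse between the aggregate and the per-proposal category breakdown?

Translational research: the external panel 66/169 = 39.1%, Panel B 49/158 = 31.0% → the external panel
Basic research: the external panel 9/19 = 47.4%, Panel B 22/53 = 41.5% → the external panel
Applied research: the external panel 7/9 = 77.8%, Panel B 5/8 = 62.5% → the external panel
Overall: the external panel 82/197 = 41.6%, Panel B 76/219 = 34.7% → the external panel
The external panel wins overall and in every proposal group — no reversal.

No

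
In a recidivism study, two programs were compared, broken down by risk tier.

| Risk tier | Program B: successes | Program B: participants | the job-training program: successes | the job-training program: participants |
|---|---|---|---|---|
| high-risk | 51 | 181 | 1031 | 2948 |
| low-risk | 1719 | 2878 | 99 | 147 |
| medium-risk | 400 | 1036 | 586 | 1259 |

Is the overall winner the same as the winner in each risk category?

High-risk: Program B 51/181 = 28.2%, the job-training program 1031/2948 = 35.0% → the job-training program
Low-risk: Program B 1719/2878 = 59.7%, the job-training program 99/147 = 67.3% → the job-training program
Medium-risk: Program B 400/1036 = 38.6%, the job-training program 586/1259 = 46.5% → the job-training program
Overall: Program B 2170/4095 = 53.0%, the job-training program 1716/4354 = 39.4% → Program B
The job-training program wins each risk group but Program B wins overall — the comparison reverses. The job-training program's participants skew toward high-risk, which has a lower base rate.

No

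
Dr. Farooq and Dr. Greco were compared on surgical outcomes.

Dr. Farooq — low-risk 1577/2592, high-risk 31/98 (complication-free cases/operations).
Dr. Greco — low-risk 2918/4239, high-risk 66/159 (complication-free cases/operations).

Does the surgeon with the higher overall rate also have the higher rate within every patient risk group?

Low-risk: Dr. Farooq 1577/2592 = 60.8%, Dr. Greco 2918/4239 = 68.8% → Dr. Greco
High-risk: Dr. Farooq 31/98 = 31.6%, Dr. Greco 66/159 = 41.5% → Dr. Greco
Overall: Dr. Farooq 1608/2690 = 59.8%, Dr. Greco 2984/4398 = 67.8% → Dr. Greco
Dr. Greco wins overall and in every patient risk group — no reversal.

Yes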